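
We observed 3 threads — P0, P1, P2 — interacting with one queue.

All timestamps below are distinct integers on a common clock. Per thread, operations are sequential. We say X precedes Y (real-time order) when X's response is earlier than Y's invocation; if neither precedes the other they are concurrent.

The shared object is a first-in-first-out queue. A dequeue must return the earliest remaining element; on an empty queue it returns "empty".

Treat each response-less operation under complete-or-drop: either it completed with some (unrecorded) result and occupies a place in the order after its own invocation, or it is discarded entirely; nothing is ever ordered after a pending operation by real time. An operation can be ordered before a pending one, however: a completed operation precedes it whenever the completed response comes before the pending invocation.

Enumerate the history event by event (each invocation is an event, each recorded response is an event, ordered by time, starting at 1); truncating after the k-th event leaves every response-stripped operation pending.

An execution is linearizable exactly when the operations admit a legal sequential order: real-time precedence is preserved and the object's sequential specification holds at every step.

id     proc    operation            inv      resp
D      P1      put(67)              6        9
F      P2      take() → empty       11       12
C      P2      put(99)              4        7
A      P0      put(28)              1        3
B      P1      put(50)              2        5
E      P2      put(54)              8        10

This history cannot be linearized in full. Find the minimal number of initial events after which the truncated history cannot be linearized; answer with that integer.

events 1..11 are linearizable; a witness order is A, B, C, D, E:
1. A put(28), leaving queue <28>
2. B put(50), leaving queue <28,50>
3. C put(99), leaving queue <28,50,99>
4. D put(67), leaving queue <28,50,99,67>
5. E put(54), leaving queue <28,50,99,67,54>
adding event 12 (F responds at 12) leaves no legal real-time order
one such order, A, B, C, D, E, F, breaks at step 6 where F take() → empty is illegal
one such order, A, B, C, E, D, F, breaks at step 6 where F take() → empty is illegal

12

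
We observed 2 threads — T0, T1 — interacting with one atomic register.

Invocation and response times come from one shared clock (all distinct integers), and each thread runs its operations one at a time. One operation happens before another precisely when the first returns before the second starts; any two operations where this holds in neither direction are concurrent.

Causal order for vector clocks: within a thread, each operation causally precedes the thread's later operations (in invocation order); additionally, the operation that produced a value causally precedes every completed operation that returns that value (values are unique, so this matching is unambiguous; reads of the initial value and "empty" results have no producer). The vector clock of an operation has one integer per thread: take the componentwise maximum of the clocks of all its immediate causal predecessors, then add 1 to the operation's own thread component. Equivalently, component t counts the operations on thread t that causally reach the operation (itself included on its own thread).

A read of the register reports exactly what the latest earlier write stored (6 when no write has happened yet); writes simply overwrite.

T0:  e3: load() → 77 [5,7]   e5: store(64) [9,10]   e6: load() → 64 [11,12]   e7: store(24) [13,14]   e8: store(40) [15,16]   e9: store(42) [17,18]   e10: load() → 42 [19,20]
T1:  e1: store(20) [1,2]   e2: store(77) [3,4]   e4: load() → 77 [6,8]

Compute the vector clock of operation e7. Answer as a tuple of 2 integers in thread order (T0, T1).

(4, 2)

invoked at 1, e1 has no predecessors; its own T1 bump gives (0, 1)
e2, invoked 3, takes VC(e1)=(0, 1) under max, adds 1 for T1 → (0, 2)
e4, invoked 6, takes VC(e2)=(0, 2) under max, adds 1 for T1 → (0, 3)
e3, invoked 5, takes VC(e2)=(0, 2) under max, adds 1 for T0 → (1, 2)
e5, invoked 9, takes VC(e3)=(1, 2) under max, adds 1 for T0 → (2, 2)
e6, invoked 11, takes VC(e5)=(2, 2) under max, adds 1 for T0 → (3, 2)
e7, invoked 13, takes VC(e6)=(3, 2) under max, adds 1 for T0 → (4, 2)
e8, invoked 15, takes VC(e7)=(4, 2) under max, adds 1 for T0 → (5, 2)
e9, invoked 17, takes VC(e8)=(5, 2) under max, adds 1 for T0 → (6, 2)
e10, invoked 19, takes VC(e9)=(6, 2) under max, adds 1 for T0 → (7, 2)
target: VC(e7) = (4, 2)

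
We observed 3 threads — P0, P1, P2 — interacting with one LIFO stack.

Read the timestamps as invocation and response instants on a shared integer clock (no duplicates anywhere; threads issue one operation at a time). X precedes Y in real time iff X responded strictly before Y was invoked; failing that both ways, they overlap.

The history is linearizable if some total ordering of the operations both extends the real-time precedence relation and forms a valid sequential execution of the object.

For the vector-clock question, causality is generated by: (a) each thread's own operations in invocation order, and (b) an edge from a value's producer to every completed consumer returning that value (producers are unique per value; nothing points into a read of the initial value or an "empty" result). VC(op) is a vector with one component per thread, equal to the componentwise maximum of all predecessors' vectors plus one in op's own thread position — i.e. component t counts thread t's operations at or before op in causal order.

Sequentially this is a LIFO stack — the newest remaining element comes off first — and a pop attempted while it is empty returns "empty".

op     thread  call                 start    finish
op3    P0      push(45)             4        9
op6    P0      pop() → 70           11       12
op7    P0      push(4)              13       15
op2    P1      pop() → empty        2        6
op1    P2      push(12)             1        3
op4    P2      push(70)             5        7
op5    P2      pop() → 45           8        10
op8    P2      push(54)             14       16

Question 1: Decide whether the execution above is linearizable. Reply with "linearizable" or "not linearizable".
one valid linearization: op2, op1, op4, op3, op5, op6, op7, op8
1. op2 pop() → empty, leaving stack <>
2. op1 push(12), leaving stack <12>
3. op4 push(70), leaving stack <12,70>
4. op3 push(45), leaving stack <12,70,45>
5. op5 pop() → 45, leaving stack <12,70>
6. op6 pop() → 70, leaving stack <12>
7. op7 push(4), leaving stack <12,4>
8. op8 push(54), leaving stack <12,4,54>

linearizable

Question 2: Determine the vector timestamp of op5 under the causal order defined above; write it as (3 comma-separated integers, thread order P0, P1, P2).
op1, invoked 1, has no incoming edges; only P2's bump applies → (0, 0, 1)
op2, invoked 2, has no incoming edges; only P1's bump applies → (0, 1, 0)
op3, invoked 4, has no incoming edges; only P0's bump applies → (1, 0, 0)
merge at op4 (invoked 5): VC(op1)=(0, 0, 1), own-thread bump on P2 → (0, 0, 2)
merge at op5 (invoked 8): VC(op3)=(1, 0, 0), VC(op4)=(0, 0, 2), own-thread bump on P2 → (1, 0, 3)
merge at op6 (invoked 11): VC(op3)=(1, 0, 0), VC(op4)=(0, 0, 2), own-thread bump on P0 → (2, 0, 2)
merge at op8 (invoked 14): VC(op5)=(1, 0, 3), own-thread bump on P2 → (1, 0, 4)
merge at op7 (invoked 13): VC(op6)=(2, 0, 2), own-thread bump on P0 → (3, 0, 2)
target: VC(op5) = (1, 0, 3)

(1, 0, 3)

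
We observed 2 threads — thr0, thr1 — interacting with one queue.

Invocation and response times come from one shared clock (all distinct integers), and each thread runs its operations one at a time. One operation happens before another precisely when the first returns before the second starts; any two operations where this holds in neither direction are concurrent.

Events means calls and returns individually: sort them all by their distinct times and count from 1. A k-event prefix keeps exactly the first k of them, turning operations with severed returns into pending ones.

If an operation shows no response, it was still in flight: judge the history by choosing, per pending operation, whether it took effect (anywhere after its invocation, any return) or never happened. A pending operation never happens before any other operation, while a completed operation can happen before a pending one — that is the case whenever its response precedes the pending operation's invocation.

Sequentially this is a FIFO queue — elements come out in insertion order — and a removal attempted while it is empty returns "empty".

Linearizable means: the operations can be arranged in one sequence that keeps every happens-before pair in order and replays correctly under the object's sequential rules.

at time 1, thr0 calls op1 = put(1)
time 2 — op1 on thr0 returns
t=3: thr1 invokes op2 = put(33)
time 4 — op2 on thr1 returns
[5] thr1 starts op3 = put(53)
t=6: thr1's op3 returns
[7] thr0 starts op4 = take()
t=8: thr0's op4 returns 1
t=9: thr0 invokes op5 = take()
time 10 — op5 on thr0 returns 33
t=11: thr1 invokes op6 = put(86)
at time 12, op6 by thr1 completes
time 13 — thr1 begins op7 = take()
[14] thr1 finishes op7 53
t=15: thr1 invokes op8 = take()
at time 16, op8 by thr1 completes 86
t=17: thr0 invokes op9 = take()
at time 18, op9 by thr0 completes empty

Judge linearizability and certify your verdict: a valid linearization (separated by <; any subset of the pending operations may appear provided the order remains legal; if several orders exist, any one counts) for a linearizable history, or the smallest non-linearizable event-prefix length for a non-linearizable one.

step 1: op1 put(1) — queue <1>
step 2: op2 put(33) — queue <1,33>
step 3: op3 put(53) — queue <1,33,53>
step 4: op4 take() → 1 — queue <33,53>
step 5: op5 take() → 33 — queue <53>
step 6: op6 put(86) — queue <53,86>
step 7: op7 take() → 53 — queue <86>
step 8: op8 take() → 86 — queue <>
step 9: op9 take() → empty — queue <>

linearizable — witness: op1 < op2 < op3 < op4 < op5 < op6 < op7 < op8 < op9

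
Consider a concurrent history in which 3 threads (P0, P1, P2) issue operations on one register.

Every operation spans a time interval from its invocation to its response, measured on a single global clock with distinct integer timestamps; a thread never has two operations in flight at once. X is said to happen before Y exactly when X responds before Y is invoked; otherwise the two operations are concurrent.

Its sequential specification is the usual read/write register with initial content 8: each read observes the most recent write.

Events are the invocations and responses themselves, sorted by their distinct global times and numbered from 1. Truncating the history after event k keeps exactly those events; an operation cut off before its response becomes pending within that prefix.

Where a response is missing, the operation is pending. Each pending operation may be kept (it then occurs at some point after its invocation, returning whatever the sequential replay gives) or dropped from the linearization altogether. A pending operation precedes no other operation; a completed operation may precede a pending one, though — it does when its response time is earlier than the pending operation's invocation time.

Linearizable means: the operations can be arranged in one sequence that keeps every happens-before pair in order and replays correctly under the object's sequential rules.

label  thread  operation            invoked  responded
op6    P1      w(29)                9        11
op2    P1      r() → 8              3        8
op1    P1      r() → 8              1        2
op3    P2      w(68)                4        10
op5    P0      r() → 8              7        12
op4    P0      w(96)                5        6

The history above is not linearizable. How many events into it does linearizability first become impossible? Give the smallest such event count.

12

events 1..11 are linearizable; a witness order is op1, op2, op3, op4, op5, op6:
after step 1 (op1 r() → 8): value 8
after step 2 (op2 r() → 8): value 8
after step 3 (op3 w(68)): value 68
after step 4 (op4 w(96)): value 96
after step 5 (op5 r() (pending, included)): value 96
after step 6 (op6 w(29)): value 29
once event 12 joins (op5's response, time 12), exhaustive search finds no witness
sample order op1, op2, op3, op4, op5, op6 stalls at step 5 — op5 r() → 8 has no legal effect
sample order op1, op2, op3, op4, op6, op5 stalls at step 6 — op5 r() → 8 has no legal effect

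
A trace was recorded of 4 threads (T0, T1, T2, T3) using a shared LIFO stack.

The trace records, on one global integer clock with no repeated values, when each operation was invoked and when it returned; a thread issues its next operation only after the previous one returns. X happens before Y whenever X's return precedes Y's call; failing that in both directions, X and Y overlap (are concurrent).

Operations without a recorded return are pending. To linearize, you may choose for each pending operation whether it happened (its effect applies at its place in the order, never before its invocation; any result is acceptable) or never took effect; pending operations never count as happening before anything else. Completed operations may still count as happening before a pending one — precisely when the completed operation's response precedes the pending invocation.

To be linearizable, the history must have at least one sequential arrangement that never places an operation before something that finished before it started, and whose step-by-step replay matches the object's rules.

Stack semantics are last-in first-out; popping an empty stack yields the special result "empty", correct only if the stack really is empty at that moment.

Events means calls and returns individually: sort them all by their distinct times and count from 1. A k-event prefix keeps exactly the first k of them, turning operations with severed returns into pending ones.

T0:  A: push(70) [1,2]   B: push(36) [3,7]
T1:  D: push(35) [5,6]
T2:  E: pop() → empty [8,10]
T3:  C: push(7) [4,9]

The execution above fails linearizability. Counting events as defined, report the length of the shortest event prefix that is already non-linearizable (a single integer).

10

one valid order for events 1..9 is A, B, C, D:
step 1: A push(70) — stack <70>
step 2: B push(36) — stack <70,36>
step 3: C push(7) — stack <70,36,7>
step 4: D push(35) — stack <70,36,7,35>
with event 10 included (E responding at time 10), all real-time-consistent orders fail
one such order, A, B, C, D, E, breaks at step 5 where E pop() → empty is illegal
one such order, A, B, D, C, E, breaks at step 5 where E pop() → empty is illegal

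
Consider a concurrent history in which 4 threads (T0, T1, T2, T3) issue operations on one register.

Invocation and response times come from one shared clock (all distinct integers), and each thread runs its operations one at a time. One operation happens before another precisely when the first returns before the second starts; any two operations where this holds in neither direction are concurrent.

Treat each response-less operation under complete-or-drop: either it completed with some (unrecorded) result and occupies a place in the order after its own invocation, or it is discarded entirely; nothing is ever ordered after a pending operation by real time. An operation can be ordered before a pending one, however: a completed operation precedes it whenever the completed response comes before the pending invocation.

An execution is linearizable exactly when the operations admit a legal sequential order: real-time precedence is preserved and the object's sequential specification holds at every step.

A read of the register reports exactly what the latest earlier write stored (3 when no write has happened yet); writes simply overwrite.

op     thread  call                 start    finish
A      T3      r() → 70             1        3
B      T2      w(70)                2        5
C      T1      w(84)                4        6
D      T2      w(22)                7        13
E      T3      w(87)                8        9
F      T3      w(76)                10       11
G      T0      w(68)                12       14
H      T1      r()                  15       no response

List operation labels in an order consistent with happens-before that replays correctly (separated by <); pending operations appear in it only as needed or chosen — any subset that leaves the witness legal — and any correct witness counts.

step 1: B w(70) — value 70
step 2: A r() → 70 — value 70
step 3: C w(84) — value 84
step 4: D w(22) — value 22
step 5: E w(87) — value 87
step 6: F w(76) — value 76
step 7: G w(68) — value 68

B < A < C < D < E < F < G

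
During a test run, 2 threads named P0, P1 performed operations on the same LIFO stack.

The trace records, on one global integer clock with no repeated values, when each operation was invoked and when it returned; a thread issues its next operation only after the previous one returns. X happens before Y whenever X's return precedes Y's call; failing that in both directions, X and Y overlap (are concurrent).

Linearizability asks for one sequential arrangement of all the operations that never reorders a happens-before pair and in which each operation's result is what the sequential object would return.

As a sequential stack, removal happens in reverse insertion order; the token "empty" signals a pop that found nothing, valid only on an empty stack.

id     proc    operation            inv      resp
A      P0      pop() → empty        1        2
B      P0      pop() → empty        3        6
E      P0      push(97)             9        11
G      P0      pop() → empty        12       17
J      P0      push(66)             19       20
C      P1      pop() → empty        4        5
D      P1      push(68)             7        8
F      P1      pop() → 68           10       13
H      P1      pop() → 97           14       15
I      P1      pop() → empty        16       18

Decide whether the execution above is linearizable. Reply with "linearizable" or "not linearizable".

linearizable

a witness: A, B, C, D, F, E, H, G, I, J
step 1: A pop() → empty — stack <>
step 2: B pop() → empty — stack <>
step 3: C pop() → empty — stack <>
step 4: D push(68) — stack <68>
step 5: F pop() → 68 — stack <>
step 6: E push(97) — stack <97>
step 7: H pop() → 97 — stack <>
step 8: G pop() → empty — stack <>
step 9: I pop() → empty — stack <>
step 10: J push(66) — stack <66>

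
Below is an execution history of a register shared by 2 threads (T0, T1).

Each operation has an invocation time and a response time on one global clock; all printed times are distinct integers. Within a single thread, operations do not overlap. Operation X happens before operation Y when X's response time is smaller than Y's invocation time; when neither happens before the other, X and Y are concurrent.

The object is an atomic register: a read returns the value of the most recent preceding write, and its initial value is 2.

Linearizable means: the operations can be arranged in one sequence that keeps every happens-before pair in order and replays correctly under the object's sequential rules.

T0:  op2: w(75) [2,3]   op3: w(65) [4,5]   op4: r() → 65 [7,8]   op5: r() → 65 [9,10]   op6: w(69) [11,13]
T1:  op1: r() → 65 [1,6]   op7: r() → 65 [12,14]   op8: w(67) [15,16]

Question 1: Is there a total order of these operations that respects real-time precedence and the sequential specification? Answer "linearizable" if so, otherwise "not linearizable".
one valid linearization: op2, op3, op1, op4, op5, op7, op6, op8
after step 1 (op2 w(75)): value 75
after step 2 (op3 w(65)): value 65
after step 3 (op1 r() → 65): value 65
after step 4 (op4 r() → 65): value 65
after step 5 (op5 r() → 65): value 65
after step 6 (op7 r() → 65): value 65
after step 7 (op6 w(69)): value 69
after step 8 (op8 w(67)): value 67

linearizable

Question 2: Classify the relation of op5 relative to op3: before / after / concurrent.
Answer: after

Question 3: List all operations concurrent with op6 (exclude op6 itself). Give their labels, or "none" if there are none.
Answer: op7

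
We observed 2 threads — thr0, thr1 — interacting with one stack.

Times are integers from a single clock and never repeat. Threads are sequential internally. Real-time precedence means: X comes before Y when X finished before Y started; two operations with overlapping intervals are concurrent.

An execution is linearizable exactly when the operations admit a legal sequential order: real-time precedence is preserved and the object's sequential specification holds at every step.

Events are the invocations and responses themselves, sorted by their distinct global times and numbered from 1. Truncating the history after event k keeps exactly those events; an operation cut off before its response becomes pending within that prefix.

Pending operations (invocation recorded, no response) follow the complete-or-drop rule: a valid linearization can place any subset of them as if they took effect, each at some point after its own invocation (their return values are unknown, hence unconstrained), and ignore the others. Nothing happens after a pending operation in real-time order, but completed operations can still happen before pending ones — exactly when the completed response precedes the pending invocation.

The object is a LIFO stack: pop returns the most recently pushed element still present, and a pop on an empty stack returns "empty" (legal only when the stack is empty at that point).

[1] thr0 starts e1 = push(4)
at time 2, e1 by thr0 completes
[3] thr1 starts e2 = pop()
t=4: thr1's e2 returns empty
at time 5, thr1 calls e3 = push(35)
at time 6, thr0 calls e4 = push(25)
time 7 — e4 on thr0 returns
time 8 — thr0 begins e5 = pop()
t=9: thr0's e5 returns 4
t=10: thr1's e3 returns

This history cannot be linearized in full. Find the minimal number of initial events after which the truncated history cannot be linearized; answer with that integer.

4

events 1..3 are still linearizable — one witness is e1:
after step 1 (e1 push(4)): stack <4>
at event 4 (e2's time-4 response) nothing linearizes any more
for example e1, e2 fails at step 2: e2 pop() → empty is not legal there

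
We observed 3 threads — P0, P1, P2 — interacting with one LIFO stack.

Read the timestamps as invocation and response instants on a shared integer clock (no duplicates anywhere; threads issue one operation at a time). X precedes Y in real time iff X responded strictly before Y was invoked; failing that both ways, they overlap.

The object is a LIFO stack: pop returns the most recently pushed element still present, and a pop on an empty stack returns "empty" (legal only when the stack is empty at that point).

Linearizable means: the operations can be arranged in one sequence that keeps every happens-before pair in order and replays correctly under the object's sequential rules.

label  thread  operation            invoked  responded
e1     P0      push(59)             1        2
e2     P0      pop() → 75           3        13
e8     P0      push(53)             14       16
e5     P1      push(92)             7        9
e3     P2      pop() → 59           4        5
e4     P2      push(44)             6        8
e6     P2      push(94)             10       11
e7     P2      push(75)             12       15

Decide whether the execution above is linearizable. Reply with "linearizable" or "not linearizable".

linearizable

witness order: e1, e3, e4, e5, e6, e7, e2, e8
after step 1 (e1 push(59)): stack <59>
after step 2 (e3 pop() → 59): stack <>
after step 3 (e4 push(44)): stack <44>
after step 4 (e5 push(92)): stack <44,92>
after step 5 (e6 push(94)): stack <44,92,94>
after step 6 (e7 push(75)): stack <44,92,94,75>
after step 7 (e2 pop() → 75): stack <44,92,94>
after step 8 (e8 push(53)): stack <44,92,94,53>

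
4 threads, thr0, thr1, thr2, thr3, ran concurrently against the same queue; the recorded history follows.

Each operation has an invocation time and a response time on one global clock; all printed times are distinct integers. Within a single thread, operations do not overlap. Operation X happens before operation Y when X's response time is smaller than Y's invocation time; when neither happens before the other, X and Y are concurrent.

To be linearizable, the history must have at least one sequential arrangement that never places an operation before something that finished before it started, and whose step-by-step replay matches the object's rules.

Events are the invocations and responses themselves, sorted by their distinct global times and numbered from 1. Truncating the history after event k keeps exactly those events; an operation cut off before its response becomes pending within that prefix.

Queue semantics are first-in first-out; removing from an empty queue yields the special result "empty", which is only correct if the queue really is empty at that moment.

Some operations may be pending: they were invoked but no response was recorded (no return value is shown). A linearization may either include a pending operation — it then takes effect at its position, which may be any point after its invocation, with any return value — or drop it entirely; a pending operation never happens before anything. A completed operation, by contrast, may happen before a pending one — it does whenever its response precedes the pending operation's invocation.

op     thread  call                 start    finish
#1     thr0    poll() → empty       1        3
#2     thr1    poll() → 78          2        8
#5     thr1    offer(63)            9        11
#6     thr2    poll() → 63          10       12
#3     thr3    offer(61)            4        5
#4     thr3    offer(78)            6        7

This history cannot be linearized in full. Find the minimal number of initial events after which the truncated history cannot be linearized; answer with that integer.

one valid order for events 1..7 is #1, #2, #3, #4:
step 1: #1 poll() → empty — queue <>
step 2: #2 poll() (pending, included) — queue <>
step 3: #3 offer(61) — queue <61>
step 4: #4 offer(78) — queue <61,78>
with event 8 included (#2 responding at time 8), all real-time-consistent orders fail
e.g. #1, #2, #3, #4: illegal at step 2, since #2 poll() → 78 cannot apply there
e.g. #1, #3, #2, #4: illegal at step 3, since #2 poll() → 78 cannot apply there

8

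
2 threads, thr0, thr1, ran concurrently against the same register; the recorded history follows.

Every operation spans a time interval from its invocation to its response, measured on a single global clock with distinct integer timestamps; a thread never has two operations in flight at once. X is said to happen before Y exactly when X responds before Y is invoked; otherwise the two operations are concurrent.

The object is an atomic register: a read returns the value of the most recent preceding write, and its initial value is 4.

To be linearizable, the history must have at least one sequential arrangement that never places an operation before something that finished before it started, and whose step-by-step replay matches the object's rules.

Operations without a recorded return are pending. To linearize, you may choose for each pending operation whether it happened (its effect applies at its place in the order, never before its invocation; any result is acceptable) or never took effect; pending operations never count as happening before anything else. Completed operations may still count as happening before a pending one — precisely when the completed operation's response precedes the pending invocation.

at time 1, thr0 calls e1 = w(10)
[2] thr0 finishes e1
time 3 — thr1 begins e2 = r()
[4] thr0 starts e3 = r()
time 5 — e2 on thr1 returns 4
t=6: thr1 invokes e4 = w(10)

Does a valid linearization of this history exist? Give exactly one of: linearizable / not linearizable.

prefix check: 1..4 passes, 1..5 fails once e2's time-5 response joins
the completed operations (2 total) allow one real-time order; the register replay rejects it
every completion of the 1 pending operation (e3) was checked; none linearizes
take e1, e2 (pending dropped): step 2 already fails, because e2 r() → 4 cannot occur there

not linearizable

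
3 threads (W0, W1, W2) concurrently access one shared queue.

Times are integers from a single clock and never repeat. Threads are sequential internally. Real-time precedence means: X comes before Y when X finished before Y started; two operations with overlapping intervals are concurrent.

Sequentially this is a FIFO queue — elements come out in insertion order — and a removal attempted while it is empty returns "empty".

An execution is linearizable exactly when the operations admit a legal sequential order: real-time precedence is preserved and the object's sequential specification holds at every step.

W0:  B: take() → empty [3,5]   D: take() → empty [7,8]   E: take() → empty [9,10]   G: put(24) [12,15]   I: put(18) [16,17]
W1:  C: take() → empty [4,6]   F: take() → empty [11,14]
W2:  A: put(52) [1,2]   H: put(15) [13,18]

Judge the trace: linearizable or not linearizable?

not linearizable

cut after 5 events: linearizable; cut after 6 events (C responds, time 6): not linearizable
the 3 completed operations admit 2 real-time orders; each fails the queue replay
e.g. A, B, C: illegal at step 2, since B take() → empty cannot apply there
e.g. A, C, B: illegal at step 2, since C take() → empty cannot apply there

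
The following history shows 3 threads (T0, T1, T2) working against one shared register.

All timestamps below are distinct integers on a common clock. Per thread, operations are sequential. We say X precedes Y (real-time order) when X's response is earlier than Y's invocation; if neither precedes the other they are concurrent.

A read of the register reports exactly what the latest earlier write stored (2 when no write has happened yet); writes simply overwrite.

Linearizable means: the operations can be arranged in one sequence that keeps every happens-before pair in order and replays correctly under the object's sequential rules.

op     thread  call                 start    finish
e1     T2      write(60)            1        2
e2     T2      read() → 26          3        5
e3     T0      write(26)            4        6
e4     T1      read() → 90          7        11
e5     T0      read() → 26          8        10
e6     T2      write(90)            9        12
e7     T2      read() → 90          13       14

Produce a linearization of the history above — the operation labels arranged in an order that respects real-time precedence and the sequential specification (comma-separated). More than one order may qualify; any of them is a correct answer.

step 1: e1 write(60) — value 60
step 2: e3 write(26) — value 26
step 3: e2 read() → 26 — value 26
step 4: e5 read() → 26 — value 26
step 5: e6 write(90) — value 90
step 6: e4 read() → 90 — value 90
step 7: e7 read() → 90 — value 90

e1, e3, e2, e5, e6, e4, e7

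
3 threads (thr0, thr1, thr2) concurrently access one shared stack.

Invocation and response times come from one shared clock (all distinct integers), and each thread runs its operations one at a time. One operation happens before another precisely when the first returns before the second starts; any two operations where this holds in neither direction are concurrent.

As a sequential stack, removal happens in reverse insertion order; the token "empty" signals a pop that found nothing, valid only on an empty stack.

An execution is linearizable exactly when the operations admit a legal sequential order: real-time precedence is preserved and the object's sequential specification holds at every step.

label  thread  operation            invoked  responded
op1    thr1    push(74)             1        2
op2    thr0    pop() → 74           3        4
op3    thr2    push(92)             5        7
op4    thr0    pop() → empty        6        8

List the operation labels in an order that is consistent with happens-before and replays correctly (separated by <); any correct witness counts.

op1 < op2 < op4 < op3

step 1: op1 push(74) — stack <74>
step 2: op2 pop() → 74 — stack <>
step 3: op4 pop() → empty — stack <>
step 4: op3 push(92) — stack <92>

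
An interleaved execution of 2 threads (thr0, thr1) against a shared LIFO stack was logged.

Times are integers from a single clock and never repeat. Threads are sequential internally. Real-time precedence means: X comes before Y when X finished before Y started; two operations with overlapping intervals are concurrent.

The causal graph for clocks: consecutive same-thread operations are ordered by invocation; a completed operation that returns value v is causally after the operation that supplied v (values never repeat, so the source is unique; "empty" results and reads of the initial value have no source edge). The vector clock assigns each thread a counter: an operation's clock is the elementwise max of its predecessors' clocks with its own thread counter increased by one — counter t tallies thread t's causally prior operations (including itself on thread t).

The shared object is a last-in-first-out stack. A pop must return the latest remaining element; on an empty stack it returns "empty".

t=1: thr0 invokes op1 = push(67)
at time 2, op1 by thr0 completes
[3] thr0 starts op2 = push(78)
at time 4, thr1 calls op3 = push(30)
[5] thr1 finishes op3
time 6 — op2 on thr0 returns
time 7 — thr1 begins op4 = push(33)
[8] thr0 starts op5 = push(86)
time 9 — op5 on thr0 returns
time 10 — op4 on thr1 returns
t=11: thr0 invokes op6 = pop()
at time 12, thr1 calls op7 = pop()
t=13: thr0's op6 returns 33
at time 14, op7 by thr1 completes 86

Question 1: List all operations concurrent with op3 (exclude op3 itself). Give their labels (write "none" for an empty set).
op3 spans [4,5]; an op avoiding the whole window 4..5 is ordered, any other is concurrent
op1 [1,2]: before
op2 [3,6]: concurrent
op4 [7,10]: after
op5 [8,9]: after
op6 [11,13]: after
op7 [12,14]: after

op2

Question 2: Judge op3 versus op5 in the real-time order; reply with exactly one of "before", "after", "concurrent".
op3 spans [4,5], op5 spans [8,9]
resp(op3)=5 < inv(op5)=8

before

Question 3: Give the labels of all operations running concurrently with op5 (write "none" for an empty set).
concurrent with op5 ([8,9]): every op whose interval crosses 8..9
op1 [1,2]: before
op2 [3,6]: before
op3 [4,5]: before
op4 [7,10]: concurrent
op6 [11,13]: after
op7 [12,14]: after

op4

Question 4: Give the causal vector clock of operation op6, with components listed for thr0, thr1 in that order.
op3 (invocation 4): nothing precedes it; thr1's component alone gives (0, 1)
op1 (invocation 1): nothing precedes it; thr0's component alone gives (1, 0)
VC(op4, invoked at 7): max of VC(op3)=(0, 1), then +1 on thread thr1 → (0, 2)
VC(op2, invoked at 3): max of VC(op1)=(1, 0), then +1 on thread thr0 → (2, 0)
VC(op5, invoked at 8): max of VC(op2)=(2, 0), then +1 on thread thr0 → (3, 0)
VC(op7, invoked at 12): max of VC(op4)=(0, 2), VC(op5)=(3, 0), then +1 on thread thr1 → (3, 3)
VC(op6, invoked at 11): max of VC(op4)=(0, 2), VC(op5)=(3, 0), then +1 on thread thr0 → (4, 2)
target: VC(op6) = (4, 2)

(4, 2)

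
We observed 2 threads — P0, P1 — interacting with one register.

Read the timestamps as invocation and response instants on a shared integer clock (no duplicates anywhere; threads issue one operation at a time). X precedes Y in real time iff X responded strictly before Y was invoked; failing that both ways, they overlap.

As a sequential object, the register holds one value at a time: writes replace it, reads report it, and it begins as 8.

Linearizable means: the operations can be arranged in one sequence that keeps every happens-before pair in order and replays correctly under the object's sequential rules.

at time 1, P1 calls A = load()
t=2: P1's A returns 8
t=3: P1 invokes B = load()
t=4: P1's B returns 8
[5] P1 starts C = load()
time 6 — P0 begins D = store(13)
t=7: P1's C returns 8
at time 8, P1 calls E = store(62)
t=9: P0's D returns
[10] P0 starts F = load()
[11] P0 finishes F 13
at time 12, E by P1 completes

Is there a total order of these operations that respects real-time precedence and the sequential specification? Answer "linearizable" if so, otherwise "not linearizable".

witness order: A, B, C, D, F, E
after step 1 (A load() → 8): value 8
after step 2 (B load() → 8): value 8
after step 3 (C load() → 8): value 8
after step 4 (D store(13)): value 13
after step 5 (F load() → 13): value 13
after step 6 (E store(62)): value 62

linearizable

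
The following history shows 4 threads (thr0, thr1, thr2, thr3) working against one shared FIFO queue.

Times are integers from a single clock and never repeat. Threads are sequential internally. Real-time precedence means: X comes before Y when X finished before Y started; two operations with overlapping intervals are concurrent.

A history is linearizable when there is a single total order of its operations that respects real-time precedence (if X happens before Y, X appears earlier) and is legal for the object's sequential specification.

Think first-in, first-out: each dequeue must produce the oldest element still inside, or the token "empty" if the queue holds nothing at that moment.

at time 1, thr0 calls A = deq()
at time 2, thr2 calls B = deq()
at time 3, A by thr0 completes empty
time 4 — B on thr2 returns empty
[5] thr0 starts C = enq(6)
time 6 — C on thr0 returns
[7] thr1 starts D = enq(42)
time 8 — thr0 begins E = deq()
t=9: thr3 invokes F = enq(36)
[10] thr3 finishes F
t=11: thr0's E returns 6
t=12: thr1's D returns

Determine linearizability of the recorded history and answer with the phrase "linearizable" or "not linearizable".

a witness: A, B, C, D, E, F
1. A deq() → empty, leaving queue <>
2. B deq() → empty, leaving queue <>
3. C enq(6), leaving queue <6>
4. D enq(42), leaving queue <6,42>
5. E deq() → 6, leaving queue <42>
6. F enq(36), leaving queue <42,36>

linearizable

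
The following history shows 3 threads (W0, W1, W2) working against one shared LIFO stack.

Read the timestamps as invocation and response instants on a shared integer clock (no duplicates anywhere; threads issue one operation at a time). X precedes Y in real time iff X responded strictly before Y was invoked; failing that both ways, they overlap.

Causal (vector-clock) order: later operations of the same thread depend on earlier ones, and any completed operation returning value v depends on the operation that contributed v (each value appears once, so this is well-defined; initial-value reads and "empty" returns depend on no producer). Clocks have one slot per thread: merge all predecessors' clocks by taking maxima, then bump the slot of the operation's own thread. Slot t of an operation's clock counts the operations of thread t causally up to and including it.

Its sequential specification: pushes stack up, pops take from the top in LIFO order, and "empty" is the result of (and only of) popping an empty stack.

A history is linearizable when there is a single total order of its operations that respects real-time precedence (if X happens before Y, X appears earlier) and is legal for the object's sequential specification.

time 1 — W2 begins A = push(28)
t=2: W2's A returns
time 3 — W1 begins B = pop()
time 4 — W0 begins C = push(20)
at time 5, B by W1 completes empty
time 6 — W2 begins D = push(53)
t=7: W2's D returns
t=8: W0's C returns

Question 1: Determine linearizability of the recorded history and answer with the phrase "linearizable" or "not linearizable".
events 1..4 are fine; event 5 — the response of B at time 5 — makes the prefix non-linearizable
one real-time candidate order over the 2 completed operations — the LIFO stack replay rejects it
no escape via the 1 pending operation (C): every completion choice fails
for example A, B (pending dropped) fails at step 2: B pop() → empty is not legal there

not linearizable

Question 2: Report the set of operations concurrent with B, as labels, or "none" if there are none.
B runs from 3 to 5; window-overlapping ops are concurrent
A [1,2]: before
C [4,8]: concurrent
D [6,7]: after

C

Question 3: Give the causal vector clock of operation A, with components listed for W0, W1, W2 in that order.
A, invoked 1, has no incoming edges; only W2's bump applies → (0, 0, 1)
B, invoked 3, has no incoming edges; only W1's bump applies → (0, 1, 0)
C, invoked 4, has no incoming edges; only W0's bump applies → (1, 0, 0)
merge at D (invoked 6): VC(A)=(0, 0, 1), own-thread bump on W2 → (0, 0, 2)
target: VC(A) = (0, 0, 1)

(0, 0, 1)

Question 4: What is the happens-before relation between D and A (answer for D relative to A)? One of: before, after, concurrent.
D spans [6,7], A spans [1,2]
resp(A)=2 < inv(D)=6

after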